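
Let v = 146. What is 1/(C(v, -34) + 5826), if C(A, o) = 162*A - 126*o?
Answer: 1/33762 ≈ 2.9619e-5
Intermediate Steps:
C(A, o) = -126*o + 162*A
1/(C(v, -34) + 5826) = 1/((-126*(-34) + 162*146) + 5826) = 1/((4284 + 23652) + 5826) = 1/(27936 + 5826) = 1/33762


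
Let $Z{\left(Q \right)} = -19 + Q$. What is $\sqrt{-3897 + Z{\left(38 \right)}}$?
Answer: $i \sqrt{3878} \approx 62.274 i$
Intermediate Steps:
$\sqrt{-3897 + Z{\left(38 \right)}} = \sqrt{-3897 + \left(-19 + 38\right)} = \sqrt{-3897 + 19} = \sqrt{-3878} = i \sqrt{3878}$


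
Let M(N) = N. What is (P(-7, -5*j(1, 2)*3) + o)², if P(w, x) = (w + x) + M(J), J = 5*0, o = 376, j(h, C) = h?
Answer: 125316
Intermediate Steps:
J = 0
P(w, x) = w + x (P(w, x) = (w + x) + 0 = w + x)
(P(-7, -5*j(1, 2)*3) + o)² = ((-7 - 5*1*3) + 376)² = ((-7 - 5*3) + 376)² = ((-7 - 15) + 376)² = (-22 + 376)² = 354² = 125316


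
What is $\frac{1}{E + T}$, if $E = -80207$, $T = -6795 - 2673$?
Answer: $- \frac{1}{89675} \approx -1.1151 \cdot 10^{-5}$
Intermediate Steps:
$T = -9468$
$\frac{1}{E + T} = \frac{1}{-80207 - 9468} = \frac{1}{-89675} = - \frac{1}{89675}$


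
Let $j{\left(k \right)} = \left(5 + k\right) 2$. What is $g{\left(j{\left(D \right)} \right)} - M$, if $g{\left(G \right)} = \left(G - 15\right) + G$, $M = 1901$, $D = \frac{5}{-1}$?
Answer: $-1916$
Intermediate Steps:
$D = -5$ ($D = 5 \left(-1\right) = -5$)
$j{\left(k \right)} = 10 + 2 k$
$g{\left(G \right)} = -15 + 2 G$ ($g{\left(G \right)} = \left(-15 + G\right) + G = -15 + 2 G$)
$g{\left(j{\left(D \right)} \right)} - M = \left(-15 + 2 \left(10 + 2 \left(-5\right)\right)\right) - 1901 = \left(-15 + 2 \left(10 - 10\right)\right) - 1901 = \left(-15 + 2 \cdot 0\right) - 1901 = \left(-15 + 0\right) - 1901 = -15 - 1901 = -1916$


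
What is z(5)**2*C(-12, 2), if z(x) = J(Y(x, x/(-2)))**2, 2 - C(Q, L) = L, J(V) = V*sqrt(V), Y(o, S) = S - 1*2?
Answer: 0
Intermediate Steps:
Y(o, S) = -2 + S (Y(o, S) = S - 2 = -2 + S)
J(V) = V**(3/2)
C(Q, L) = 2 - L
z(x) = (-2 - x/2)**3 (z(x) = ((-2 + x/(-2))**(3/2))**2 = ((-2 + x*(-1/2))**(3/2))**2 = ((-2 - x/2)**(3/2))**2 = (-2 - x/2)**3)
z(5)**2*C(-12, 2) = (-(4 + 5)**3/8)**2*(2 - 1*2) = (-1/8*9**3)**2*(2 - 2) = (-1/8*729)**2*0 = (-729/8)**2*0 = (531441/64)*0 = 0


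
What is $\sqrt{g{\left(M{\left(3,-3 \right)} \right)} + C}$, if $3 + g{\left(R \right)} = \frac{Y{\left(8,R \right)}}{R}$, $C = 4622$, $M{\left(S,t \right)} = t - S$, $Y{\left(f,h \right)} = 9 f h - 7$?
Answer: $\frac{\sqrt{168918}}{6} \approx 68.499$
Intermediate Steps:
$Y{\left(f,h \right)} = -7 + 9 f h$ ($Y{\left(f,h \right)} = 9 f h - 7 = -7 + 9 f h$)
$g{\left(R \right)} = -3 + \frac{-7 + 72 R}{R}$ ($g{\left(R \right)} = -3 + \frac{-7 + 9 \cdot 8 R}{R} = -3 + \frac{-7 + 72 R}{R}$)
$\sqrt{g{\left(M{\left(3,-3 \right)} \right)} + C} = \sqrt{\left(69 - \frac{7}{-3 - 3}\right) + 4622} = \sqrt{\left(69 - \frac{7}{-6}\right) + 4622} = \sqrt{\left(69 - - \frac{7}{6}\right) + 4622} = \sqrt{\left(69 + \frac{7}{6}\right) + 4622} = \sqrt{\frac{421}{6} + 4622} = \sqrt{\frac{28153}{6}} = \frac{\sqrt{168918}}{6}$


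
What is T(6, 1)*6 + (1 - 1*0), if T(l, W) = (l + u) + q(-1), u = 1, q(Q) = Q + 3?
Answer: 55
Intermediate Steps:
q(Q) = 3 + Q
T(l, W) = 3 + l (T(l, W) = (l + 1) + (3 - 1) = (1 + l) + 2 = 3 + l)
T(6, 1)*6 + (1 - 1*0) = (3 + 6)*6 + (1 - 1*0) = 9*6 + (1 + 0) = 54 + 1 = 55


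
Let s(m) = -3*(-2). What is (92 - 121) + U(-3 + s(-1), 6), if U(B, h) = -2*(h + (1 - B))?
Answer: -37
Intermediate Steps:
s(m) = 6
U(B, h) = -2 - 2*h + 2*B (U(B, h) = -2*(1 + h - B) = -2 - 2*h + 2*B)
(92 - 121) + U(-3 + s(-1), 6) = (92 - 121) + (-2 - 2*6 + 2*(-3 + 6)) = -29 + (-2 - 12 + 2*3) = -29 + (-2 - 12 + 6) = -29 - 8 = -37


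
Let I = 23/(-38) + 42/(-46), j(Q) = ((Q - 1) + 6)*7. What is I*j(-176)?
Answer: 83601/46 ≈ 1817.4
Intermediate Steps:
j(Q) = 35 + 7*Q (j(Q) = ((-1 + Q) + 6)*7 = (5 + Q)*7 = 35 + 7*Q)
I = -1327/874 (I = 23*(-1/38) + 42*(-1/46) = -23/38 - 21/23 = -1327/874 ≈ -1.5183)
I*j(-176) = -1327*(35 + 7*(-176))/874 = -1327*(35 - 1232)/874 = -1327/874*(-1197) = 83601/46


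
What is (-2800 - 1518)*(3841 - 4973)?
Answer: 4887976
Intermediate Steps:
(-2800 - 1518)*(3841 - 4973) = -4318*(-1132) = 4887976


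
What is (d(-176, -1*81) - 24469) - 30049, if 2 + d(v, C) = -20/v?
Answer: -2398875/44 ≈ -54520.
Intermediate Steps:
d(v, C) = -2 - 20/v
(d(-176, -1*81) - 24469) - 30049 = ((-2 - 20/(-176)) - 24469) - 30049 = ((-2 - 20*(-1/176)) - 24469) - 30049 = ((-2 + 5/44) - 24469) - 30049 = (-83/44 - 24469) - 30049 = -1076719/44 - 30049 = -2398875/44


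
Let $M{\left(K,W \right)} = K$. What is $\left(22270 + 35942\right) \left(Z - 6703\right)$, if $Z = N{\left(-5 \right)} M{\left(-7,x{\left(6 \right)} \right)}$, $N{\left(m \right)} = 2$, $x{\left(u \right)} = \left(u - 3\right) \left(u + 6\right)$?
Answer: $-391010004$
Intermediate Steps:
$x{\left(u \right)} = \left(-3 + u\right) \left(6 + u\right)$
$Z = -14$ ($Z = 2 \left(-7\right) = -14$)
$\left(22270 + 35942\right) \left(Z - 6703\right) = \left(22270 + 35942\right) \left(-14 - 6703\right) = 58212 \left(-6717\right) = -391010004$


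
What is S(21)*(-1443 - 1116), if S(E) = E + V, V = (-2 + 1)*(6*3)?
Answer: -7677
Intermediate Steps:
V = -18 (V = -1*18 = -18)
S(E) = -18 + E (S(E) = E - 18 = -18 + E)
S(21)*(-1443 - 1116) = (-18 + 21)*(-1443 - 1116) = 3*(-2559) = -7677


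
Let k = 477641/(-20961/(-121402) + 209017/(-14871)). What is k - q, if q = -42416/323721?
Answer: -279149486542830375814/8113539459717963 ≈ -34405.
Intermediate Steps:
q = -42416/323721 (q = -42416*1/323721 = -42416/323721 ≈ -0.13103)
k = -862318322354022/25063370803 (k = 477641/(-20961*(-1/121402) + 209017*(-1/14871)) = 477641/(20961/121402 - 209017/14871) = 477641/(-25063370803/1805369142) = 477641*(-1805369142/25063370803) = -862318322354022/25063370803 ≈ -34406.)
k - q = -862318322354022/25063370803 - 1*(-42416/323721) = -862318322354022/25063370803 + 42416/323721 = -279149486542830375814/8113539459717963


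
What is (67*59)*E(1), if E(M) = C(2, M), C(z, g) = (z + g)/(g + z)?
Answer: 3953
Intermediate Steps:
C(z, g) = 1 (C(z, g) = (g + z)/(g + z) = 1)
E(M) = 1
(67*59)*E(1) = (67*59)*1 = 3953*1 = 3953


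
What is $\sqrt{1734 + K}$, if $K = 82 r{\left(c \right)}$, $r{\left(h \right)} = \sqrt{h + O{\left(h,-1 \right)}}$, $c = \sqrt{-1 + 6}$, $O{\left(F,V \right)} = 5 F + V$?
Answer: $\sqrt{1734 + 82 \sqrt{-1 + 6 \sqrt{5}}} \approx 44.977$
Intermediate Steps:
$O{\left(F,V \right)} = V + 5 F$
$c = \sqrt{5} \approx 2.2361$
$r{\left(h \right)} = \sqrt{-1 + 6 h}$ ($r{\left(h \right)} = \sqrt{h + \left(-1 + 5 h\right)} = \sqrt{-1 + 6 h}$)
$K = 82 \sqrt{-1 + 6 \sqrt{5}} \approx 288.94$
$\sqrt{1734 + K} = \sqrt{1734 + 82 \sqrt{-1 + 6 \sqrt{5}}}$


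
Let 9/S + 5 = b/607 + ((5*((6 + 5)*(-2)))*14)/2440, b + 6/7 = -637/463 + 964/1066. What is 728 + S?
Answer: 58164123755738/80071495275 ≈ 726.40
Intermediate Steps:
b = -2295159/1727453 (b = -6/7 + (-637/463 + 964/1066) = -6/7 + (-637*1/463 + 964*(1/1066)) = -6/7 + (-637/463 + 482/533) = -6/7 - 116355/246779 = -2295159/1727453 ≈ -1.3286)
S = -127924804462/80071495275 (S = 9/(-5 + (-2295159/1727453/607 + ((5*((6 + 5)*(-2)))*14)/2440)) = 9/(-5 + (-2295159/1727453*1/607 + ((5*(11*(-2)))*14)*(1/2440))) = 9/(-5 + (-2295159/1048563971 + ((5*(-22))*14)*(1/2440))) = 9/(-5 + (-2295159/1048563971 - 110*14*(1/2440))) = 9/(-5 + (-2295159/1048563971 - 1540*1/2440)) = 9/(-5 + (-2295159/1048563971 - 77/122)) = 9/(-5 - 81019435165/127924804462) = 9/(-720643457475/127924804462) = 9*(-127924804462/720643457475) = -127924804462/80071495275 ≈ -1.5976)
728 + S = 728 - 127924804462/80071495275 = 58164123755738/80071495275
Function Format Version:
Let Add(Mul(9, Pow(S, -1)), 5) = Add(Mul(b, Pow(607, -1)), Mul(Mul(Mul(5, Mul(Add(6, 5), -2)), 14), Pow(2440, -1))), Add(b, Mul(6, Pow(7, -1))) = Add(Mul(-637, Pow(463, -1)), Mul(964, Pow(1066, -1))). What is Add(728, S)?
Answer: Rational(58164123755738, 80071495275) ≈ 726.40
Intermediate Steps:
b = Rational(-2295159, 1727453) (b = Add(Rational(-6, 7), Add(Mul(-637, Pow(463, -1)), Mul(964, Pow(1066, -1)))) = Add(Rational(-6, 7), Add(Mul(-637, Rational(1, 463)), Mul(964, Rational(1, 1066)))) = Add(Rational(-6, 7), Add(Rational(-637, 463), Rational(482, 533))) = Add(Rational(-6, 7), Rational(-116355, 246779)) = Rational(-2295159, 1727453) ≈ -1.3286)
S = Rational(-127924804462, 80071495275) (S = Mul(9, Pow(Add(-5, Add(Mul(Rational(-2295159, 1727453), Pow(607, -1)), Mul(Mul(Mul(5, Mul(Add(6, 5), -2)), 14), Pow(2440, -1)))), -1)) = Mul(9, Pow(Add(-5, Add(Mul(Rational(-2295159, 1727453), Rational(1, 607)), Mul(Mul(Mul(5, Mul(11, -2)), 14), Rational(1, 2440)))), -1)) = Mul(9, Pow(Add(-5, Add(Rational(-2295159, 1048563971), Mul(Mul(Mul(5, -22), 14), Rational(1, 2440)))), -1)) = Mul(9, Pow(Add(-5, Add(Rational(-2295159, 1048563971), Mul(Mul(-110, 14), Rational(1, 2440)))), -1)) = Mul(9, Pow(Add(-5, Add(Rational(-2295159, 1048563971), Mul(-1540, Rational(1, 2440)))), -1)) = Mul(9, Pow(Add(-5, Add(Rational(-2295159, 1048563971), Rational(-77, 122))), -1)) = Mul(9, Pow(Add(-5, Rational(-81019435165, 127924804462)), -1)) = Mul(9, Pow(Rational(-720643457475, 127924804462), -1)) = Mul(9, Rational(-127924804462, 720643457475)) = Rational(-127924804462, 80071495275) ≈ -1.5976)
Add(728, S) = Add(728, Rational(-127924804462, 80071495275)) = Rational(58164123755738, 80071495275)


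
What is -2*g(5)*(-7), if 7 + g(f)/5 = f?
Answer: -140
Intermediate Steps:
g(f) = -35 + 5*f
-2*g(5)*(-7) = -2*(-35 + 5*5)*(-7) = -2*(-35 + 25)*(-7) = -2*(-10)*(-7) = 20*(-7) = -140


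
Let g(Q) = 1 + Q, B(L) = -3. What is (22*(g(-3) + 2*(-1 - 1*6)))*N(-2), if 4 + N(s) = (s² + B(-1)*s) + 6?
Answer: -4224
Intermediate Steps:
N(s) = 2 + s² - 3*s (N(s) = -4 + ((s² - 3*s) + 6) = -4 + (6 + s² - 3*s) = 2 + s² - 3*s)
(22*(g(-3) + 2*(-1 - 1*6)))*N(-2) = (22*((1 - 3) + 2*(-1 - 1*6)))*(2 + (-2)² - 3*(-2)) = (22*(-2 + 2*(-1 - 6)))*(2 + 4 + 6) = (22*(-2 + 2*(-7)))*12 = (22*(-2 - 14))*12 = (22*(-16))*12 = -352*12 = -4224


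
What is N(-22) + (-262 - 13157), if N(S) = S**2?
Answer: -12935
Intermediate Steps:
N(-22) + (-262 - 13157) = (-22)**2 + (-262 - 13157) = 484 - 13419 = -12935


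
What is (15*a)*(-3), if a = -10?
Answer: 450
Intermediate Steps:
(15*a)*(-3) = (15*(-10))*(-3) = -150*(-3) = 450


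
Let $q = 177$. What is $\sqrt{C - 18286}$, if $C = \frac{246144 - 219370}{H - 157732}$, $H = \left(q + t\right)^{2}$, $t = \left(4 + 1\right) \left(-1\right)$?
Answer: $\frac{i \sqrt{75073618884774}}{64074} \approx 135.23 i$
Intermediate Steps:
$t = -5$ ($t = 5 \left(-1\right) = -5$)
$H = 29584$ ($H = \left(177 - 5\right)^{2} = 172^{2} = 29584$)
$C = - \frac{13387}{64074}$ ($C = \frac{246144 - 219370}{29584 - 157732} = \frac{26774}{-128148} = 26774 \left(- \frac{1}{128148}\right) = - \frac{13387}{64074} \approx -0.20893$)
$\sqrt{C - 18286} = \sqrt{- \frac{13387}{64074} - 18286} = \sqrt{- \frac{1171670551}{64074}} = \frac{i \sqrt{75073618884774}}{64074}$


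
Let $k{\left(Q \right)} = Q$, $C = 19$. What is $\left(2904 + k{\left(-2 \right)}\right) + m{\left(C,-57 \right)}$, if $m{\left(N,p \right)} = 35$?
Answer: $2937$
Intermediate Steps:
$\left(2904 + k{\left(-2 \right)}\right) + m{\left(C,-57 \right)} = \left(2904 - 2\right) + 35 = 2902 + 35 = 2937$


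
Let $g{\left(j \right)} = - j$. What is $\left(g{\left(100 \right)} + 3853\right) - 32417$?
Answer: $-28664$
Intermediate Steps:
$\left(g{\left(100 \right)} + 3853\right) - 32417 = \left(\left(-1\right) 100 + 3853\right) - 32417 = \left(-100 + 3853\right) - 32417 = 3753 - 32417 = -28664$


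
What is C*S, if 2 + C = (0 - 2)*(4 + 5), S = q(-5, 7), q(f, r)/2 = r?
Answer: -280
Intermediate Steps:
q(f, r) = 2*r
S = 14 (S = 2*7 = 14)
C = -20 (C = -2 + (0 - 2)*(4 + 5) = -2 - 2*9 = -2 - 18 = -20)
C*S = -20*14 = -280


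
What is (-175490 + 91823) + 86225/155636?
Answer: -13021510987/155636 ≈ -83667.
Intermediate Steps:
(-175490 + 91823) + 86225/155636 = -83667 + 86225*(1/155636) = -83667 + 86225/155636 = -13021510987/155636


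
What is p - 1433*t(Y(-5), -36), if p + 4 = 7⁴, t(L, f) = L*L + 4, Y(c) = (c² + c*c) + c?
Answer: -2905160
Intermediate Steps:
Y(c) = c + 2*c² (Y(c) = (c² + c²) + c = 2*c² + c = c + 2*c²)
t(L, f) = 4 + L² (t(L, f) = L² + 4 = 4 + L²)
p = 2397 (p = -4 + 7⁴ = -4 + 2401 = 2397)
p - 1433*t(Y(-5), -36) = 2397 - 1433*(4 + (-5*(1 + 2*(-5)))²) = 2397 - 1433*(4 + (-5*(1 - 10))²) = 2397 - 1433*(4 + (-5*(-9))²) = 2397 - 1433*(4 + 45²) = 2397 - 1433*(4 + 2025) = 2397 - 1433*2029 = 2397 - 2907557 = -2905160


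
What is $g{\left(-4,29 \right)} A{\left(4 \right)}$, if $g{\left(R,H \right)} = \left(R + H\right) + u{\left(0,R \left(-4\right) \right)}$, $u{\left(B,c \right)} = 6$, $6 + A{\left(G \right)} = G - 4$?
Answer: $-186$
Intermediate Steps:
$A{\left(G \right)} = -10 + G$ ($A{\left(G \right)} = -6 + \left(G - 4\right) = -6 + \left(-4 + G\right) = -10 + G$)
$g{\left(R,H \right)} = 6 + H + R$ ($g{\left(R,H \right)} = \left(R + H\right) + 6 = \left(H + R\right) + 6 = 6 + H + R$)
$g{\left(-4,29 \right)} A{\left(4 \right)} = \left(6 + 29 - 4\right) \left(-10 + 4\right) = 31 \left(-6\right) = -186$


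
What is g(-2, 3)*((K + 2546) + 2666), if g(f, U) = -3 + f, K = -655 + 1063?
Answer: -28100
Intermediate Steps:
K = 408
g(-2, 3)*((K + 2546) + 2666) = (-3 - 2)*((408 + 2546) + 2666) = -5*(2954 + 2666) = -5*5620 = -28100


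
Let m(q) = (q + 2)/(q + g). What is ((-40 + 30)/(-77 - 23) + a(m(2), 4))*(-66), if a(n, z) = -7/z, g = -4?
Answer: 1089/10 ≈ 108.90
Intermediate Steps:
m(q) = (2 + q)/(-4 + q) (m(q) = (q + 2)/(q - 4) = (2 + q)/(-4 + q))
((-40 + 30)/(-77 - 23) + a(m(2), 4))*(-66) = ((-40 + 30)/(-77 - 23) - 7/4)*(-66) = (-10/(-100) - 7*¼)*(-66) = (-10*(-1/100) - 7/4)*(-66) = (⅒ - 7/4)*(-66) = -33/20*(-66) = 1089/10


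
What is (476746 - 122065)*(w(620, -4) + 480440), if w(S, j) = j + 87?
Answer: 170432378163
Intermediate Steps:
w(S, j) = 87 + j
(476746 - 122065)*(w(620, -4) + 480440) = (476746 - 122065)*((87 - 4) + 480440) = 354681*(83 + 480440) = 354681*480523 = 170432378163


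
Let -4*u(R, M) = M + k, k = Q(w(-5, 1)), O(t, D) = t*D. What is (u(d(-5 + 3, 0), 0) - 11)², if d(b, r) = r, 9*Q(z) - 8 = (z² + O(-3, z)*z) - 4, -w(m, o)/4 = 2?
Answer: 4624/81 ≈ 57.086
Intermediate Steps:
O(t, D) = D*t
w(m, o) = -8 (w(m, o) = -4*2 = -8)
Q(z) = 4/9 - 2*z²/9 (Q(z) = 8/9 + ((z² + (z*(-3))*z) - 4)/9 = 8/9 + ((z² + (-3*z)*z) - 4)/9 = 8/9 + ((z² - 3*z²) - 4)/9 = 8/9 + (-2*z² - 4)/9 = 8/9 + (-4 - 2*z²)/9 = 8/9 + (-4/9 - 2*z²/9) = 4/9 - 2*z²/9)
k = -124/9 (k = 4/9 - 2/9*(-8)² = 4/9 - 2/9*64 = 4/9 - 128/9 = -124/9 ≈ -13.778)
u(R, M) = 31/9 - M/4 (u(R, M) = -(M - 124/9)/4 = -(-124/9 + M)/4 = 31/9 - M/4)
(u(d(-5 + 3, 0), 0) - 11)² = ((31/9 - ¼*0) - 11)² = ((31/9 + 0) - 11)² = (31/9 - 11)² = (-68/9)² = 4624/81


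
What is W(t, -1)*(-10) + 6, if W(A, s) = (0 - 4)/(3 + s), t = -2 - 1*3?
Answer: 26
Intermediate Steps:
t = -5 (t = -2 - 3 = -5)
W(A, s) = -4/(3 + s)
W(t, -1)*(-10) + 6 = -4/(3 - 1)*(-10) + 6 = -4/2*(-10) + 6 = -4*½*(-10) + 6 = -2*(-10) + 6 = 20 + 6 = 26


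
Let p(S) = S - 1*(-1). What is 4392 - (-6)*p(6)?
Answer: 4434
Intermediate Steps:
p(S) = 1 + S (p(S) = S + 1 = 1 + S)
4392 - (-6)*p(6) = 4392 - (-6)*(1 + 6) = 4392 - (-6)*7 = 4392 - 1*(-42) = 4392 + 42 = 4434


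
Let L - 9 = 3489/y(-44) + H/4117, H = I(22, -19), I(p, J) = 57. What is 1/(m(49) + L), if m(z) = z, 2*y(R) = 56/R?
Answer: -28819/156334442 ≈ -0.00018434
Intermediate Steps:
y(R) = 28/R (y(R) = (56/R)/2 = 28/R)
H = 57
L = -157746573/28819 (L = 9 + (3489/((28/(-44))) + 57/4117) = 9 + (3489/((28*(-1/44))) + 57*(1/4117)) = 9 + (3489/(-7/11) + 57/4117) = 9 + (3489*(-11/7) + 57/4117) = 9 + (-38379/7 + 57/4117) = 9 - 158005944/28819 = -157746573/28819 ≈ -5473.7)
1/(m(49) + L) = 1/(49 - 157746573/28819) = 1/(-156334442/28819) = -28819/156334442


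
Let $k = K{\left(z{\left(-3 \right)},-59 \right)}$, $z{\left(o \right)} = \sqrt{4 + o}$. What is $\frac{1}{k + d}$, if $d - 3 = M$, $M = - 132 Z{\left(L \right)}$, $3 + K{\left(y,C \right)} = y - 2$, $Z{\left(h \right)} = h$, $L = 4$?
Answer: $- \frac{1}{529} \approx -0.0018904$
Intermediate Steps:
$K{\left(y,C \right)} = -5 + y$ ($K{\left(y,C \right)} = -3 + \left(y - 2\right) = -3 + \left(-2 + y\right) = -5 + y$)
$k = -4$ ($k = -5 + \sqrt{4 - 3} = -5 + \sqrt{1} = -5 + 1 = -4$)
$M = -528$ ($M = \left(-132\right) 4 = -528$)
$d = -525$ ($d = 3 - 528 = -525$)
$\frac{1}{k + d} = \frac{1}{-4 - 525} = \frac{1}{-529} = - \frac{1}{529}$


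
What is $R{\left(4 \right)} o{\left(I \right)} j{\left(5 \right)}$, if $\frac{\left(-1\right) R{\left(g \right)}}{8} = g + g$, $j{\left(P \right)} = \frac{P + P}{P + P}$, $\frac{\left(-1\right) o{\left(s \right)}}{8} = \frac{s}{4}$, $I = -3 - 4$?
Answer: $-896$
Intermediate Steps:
$I = -7$
$o{\left(s \right)} = - 2 s$ ($o{\left(s \right)} = - 8 \frac{s}{4} = - 2 s$)
$j{\left(P \right)} = 1$ ($j{\left(P \right)} = \frac{2 P}{2 P} = 2 P \frac{1}{2 P} = 1$)
$R{\left(g \right)} = - 16 g$ ($R{\left(g \right)} = - 8 \left(g + g\right) = - 8 \cdot 2 g = - 16 g$)
$R{\left(4 \right)} o{\left(I \right)} j{\left(5 \right)} = \left(-16\right) 4 \left(\left(-2\right) \left(-7\right)\right) 1 = \left(-64\right) 14 \cdot 1 = \left(-896\right) 1 = -896$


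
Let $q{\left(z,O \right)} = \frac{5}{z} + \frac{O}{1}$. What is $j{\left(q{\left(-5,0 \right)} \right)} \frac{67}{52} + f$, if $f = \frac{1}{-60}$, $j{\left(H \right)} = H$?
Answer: $- \frac{509}{390} \approx -1.3051$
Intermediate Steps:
$q{\left(z,O \right)} = O + \frac{5}{z}$ ($q{\left(z,O \right)} = \frac{5}{z} + O 1 = \frac{5}{z} + O = O + \frac{5}{z}$)
$f = - \frac{1}{60} \approx -0.016667$
$j{\left(q{\left(-5,0 \right)} \right)} \frac{67}{52} + f = \left(0 + \frac{5}{-5}\right) \frac{67}{52} - \frac{1}{60} = \left(0 + 5 \left(- \frac{1}{5}\right)\right) 67 \cdot \frac{1}{52} - \frac{1}{60} = \left(0 - 1\right) \frac{67}{52} - \frac{1}{60} = \left(-1\right) \frac{67}{52} - \frac{1}{60} = - \frac{67}{52} - \frac{1}{60} = - \frac{509}{390}$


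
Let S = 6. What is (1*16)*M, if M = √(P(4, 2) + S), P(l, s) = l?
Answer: 16*√10 ≈ 50.596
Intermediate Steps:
M = √10 (M = √(4 + 6) = √10 ≈ 3.1623)
(1*16)*M = (1*16)*√10 = 16*√10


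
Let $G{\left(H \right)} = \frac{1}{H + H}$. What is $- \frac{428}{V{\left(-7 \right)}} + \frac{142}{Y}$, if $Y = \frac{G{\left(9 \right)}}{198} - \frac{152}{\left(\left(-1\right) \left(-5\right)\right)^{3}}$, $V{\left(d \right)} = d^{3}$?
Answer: $- \frac{21466716916}{185769829} \approx -115.56$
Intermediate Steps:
$G{\left(H \right)} = \frac{1}{2 H}$
$Y = - \frac{541603}{445500}$ ($Y = \frac{\frac{1}{2} \cdot \frac{1}{9}}{198} - \frac{152}{\left(\left(-1\right) \left(-5\right)\right)^{3}} = \frac{1}{2} \cdot \frac{1}{9} \cdot \frac{1}{198} - \frac{152}{5^{3}} = \frac{1}{18} \cdot \frac{1}{198} - \frac{152}{125} = \frac{1}{3564} - \frac{152}{125} = - \frac{541603}{445500} \approx -1.2157$)
$- \frac{428}{V{\left(-7 \right)}} + \frac{142}{Y} = - \frac{428}{\left(-7\right)^{3}} + \frac{142}{- \frac{541603}{445500}} = - \frac{428}{-343} + 142 \left(- \frac{445500}{541603}\right) = \left(-428\right) \left(- \frac{1}{343}\right) - \frac{63261000}{541603} = \frac{428}{343} - \frac{63261000}{541603} = - \frac{21466716916}{185769829}$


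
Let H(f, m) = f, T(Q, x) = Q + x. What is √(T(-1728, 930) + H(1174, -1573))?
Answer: 2*√94 ≈ 19.391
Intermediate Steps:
√(T(-1728, 930) + H(1174, -1573)) = √((-1728 + 930) + 1174) = √(-798 + 1174) = √376 = 2*√94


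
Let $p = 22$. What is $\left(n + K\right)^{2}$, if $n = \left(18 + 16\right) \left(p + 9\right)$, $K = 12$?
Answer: $1136356$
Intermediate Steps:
$n = 1054$ ($n = \left(18 + 16\right) \left(22 + 9\right) = 34 \cdot 31 = 1054$)
$\left(n + K\right)^{2} = \left(1054 + 12\right)^{2} = 1066^{2} = 1136356$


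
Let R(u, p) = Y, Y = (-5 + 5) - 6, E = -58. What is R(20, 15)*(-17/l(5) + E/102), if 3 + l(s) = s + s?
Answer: 2140/119 ≈ 17.983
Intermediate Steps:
Y = -6 (Y = 0 - 6 = -6)
R(u, p) = -6
l(s) = -3 + 2*s (l(s) = -3 + (s + s) = -3 + 2*s)
R(20, 15)*(-17/l(5) + E/102) = -6*(-17/(-3 + 2*5) - 58/102) = -6*(-17/(-3 + 10) - 58*1/102) = -6*(-17/7 - 29/51) = -6*(-1070/357) = 2140/119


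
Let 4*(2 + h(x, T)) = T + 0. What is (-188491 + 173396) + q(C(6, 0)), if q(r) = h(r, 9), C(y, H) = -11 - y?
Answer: -60379/4 ≈ -15095.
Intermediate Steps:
h(x, T) = -2 + T/4 (h(x, T) = -2 + (T + 0)/4 = -2 + T/4)
q(r) = 1/4 (q(r) = -2 + (1/4)*9 = -2 + 9/4 = 1/4)
(-188491 + 173396) + q(C(6, 0)) = (-188491 + 173396) + 1/4 = -15095 + 1/4 = -60379/4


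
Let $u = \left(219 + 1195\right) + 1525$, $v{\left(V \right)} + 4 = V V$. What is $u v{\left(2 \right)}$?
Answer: $0$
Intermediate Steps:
$v{\left(V \right)} = -4 + V^{2}$ ($v{\left(V \right)} = -4 + V V = -4 + V^{2}$)
$u = 2939$ ($u = 1414 + 1525 = 2939$)
$u v{\left(2 \right)} = 2939 \left(-4 + 2^{2}\right) = 2939 \left(-4 + 4\right) = 2939 \cdot 0 = 0$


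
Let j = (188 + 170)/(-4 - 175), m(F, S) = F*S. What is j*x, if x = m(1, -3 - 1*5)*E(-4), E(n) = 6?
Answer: 96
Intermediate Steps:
j = -2 (j = 358/(-179) = 358*(-1/179) = -2)
x = -48 (x = (1*(-3 - 1*5))*6 = (1*(-3 - 5))*6 = (1*(-8))*6 = -8*6 = -48)
j*x = -2*(-48) = 96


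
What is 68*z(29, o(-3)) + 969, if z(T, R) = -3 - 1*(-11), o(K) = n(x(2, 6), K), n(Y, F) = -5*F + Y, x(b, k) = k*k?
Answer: 1513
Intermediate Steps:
x(b, k) = k**2
n(Y, F) = Y - 5*F
o(K) = 36 - 5*K (o(K) = 6**2 - 5*K = 36 - 5*K)
z(T, R) = 8 (z(T, R) = -3 + 11 = 8)
68*z(29, o(-3)) + 969 = 68*8 + 969 = 544 + 969 = 1513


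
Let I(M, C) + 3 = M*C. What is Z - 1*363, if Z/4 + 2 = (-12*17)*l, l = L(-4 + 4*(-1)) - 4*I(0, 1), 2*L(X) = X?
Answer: -6899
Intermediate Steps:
I(M, C) = -3 + C*M (I(M, C) = -3 + M*C = -3 + C*M)
L(X) = X/2
l = 8 (l = (-4 + 4*(-1))/2 - 4*(-3 + 1*0) = (-4 - 4)/2 - 4*(-3 + 0) = (1/2)*(-8) - 4*(-3) = -4 + 12 = 8)
Z = -6536 (Z = -8 + 4*(-12*17*8) = -8 + 4*(-204*8) = -8 + 4*(-1632) = -8 - 6528 = -6536)
Z - 1*363 = -6536 - 1*363 = -6536 - 363 = -6899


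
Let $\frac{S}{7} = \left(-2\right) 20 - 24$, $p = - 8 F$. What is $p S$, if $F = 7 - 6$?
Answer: $3584$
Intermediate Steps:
$F = 1$ ($F = 7 - 6 = 1$)
$p = -8$ ($p = \left(-8\right) 1 = -8$)
$S = -448$ ($S = 7 \left(\left(-2\right) 20 - 24\right) = 7 \left(-40 - 24\right) = 7 \left(-64\right) = -448$)
$p S = \left(-8\right) \left(-448\right) = 3584$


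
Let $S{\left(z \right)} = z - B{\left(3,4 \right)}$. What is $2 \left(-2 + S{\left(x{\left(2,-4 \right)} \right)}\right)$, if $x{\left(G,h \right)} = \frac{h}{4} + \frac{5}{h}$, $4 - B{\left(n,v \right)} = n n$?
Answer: $\frac{3}{2} \approx 1.5$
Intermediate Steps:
$B{\left(n,v \right)} = 4 - n^{2}$ ($B{\left(n,v \right)} = 4 - n n = 4 - n^{2}$)
$x{\left(G,h \right)} = \frac{5}{h} + \frac{h}{4}$ ($x{\left(G,h \right)} = h \frac{1}{4} + \frac{5}{h} = \frac{h}{4} + \frac{5}{h} = \frac{5}{h} + \frac{h}{4}$)
$S{\left(z \right)} = 5 + z$ ($S{\left(z \right)} = z - \left(4 - 3^{2}\right) = z - \left(4 - 9\right) = z - -5 = z + 5 = 5 + z$)
$2 \left(-2 + S{\left(x{\left(2,-4 \right)} \right)}\right) = 2 \left(-2 + \left(5 + \left(\frac{5}{-4} + \frac{1}{4} \left(-4\right)\right)\right)\right) = 2 \left(-2 + \left(5 + \left(5 \left(- \frac{1}{4}\right) - 1\right)\right)\right) = 2 \left(-2 + \left(5 - \frac{9}{4}\right)\right) = 2 \left(-2 + \frac{11}{4}\right) = 2 \cdot \frac{3}{4} = \frac{3}{2}$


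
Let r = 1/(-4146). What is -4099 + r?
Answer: -16994455/4146 ≈ -4099.0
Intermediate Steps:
r = -1/4146 ≈ -0.00024120
-4099 + r = -4099 - 1/4146 = -16994455/4146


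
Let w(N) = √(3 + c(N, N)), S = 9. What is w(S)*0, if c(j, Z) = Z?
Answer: 0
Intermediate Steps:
w(N) = √(3 + N)
w(S)*0 = √(3 + 9)*0 = √12*0 = (2*√3)*0 = 0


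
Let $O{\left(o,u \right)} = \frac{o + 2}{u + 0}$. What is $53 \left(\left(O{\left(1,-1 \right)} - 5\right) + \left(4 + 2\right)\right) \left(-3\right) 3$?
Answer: $954$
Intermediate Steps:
$O{\left(o,u \right)} = \frac{2 + o}{u}$
$53 \left(\left(O{\left(1,-1 \right)} - 5\right) + \left(4 + 2\right)\right) \left(-3\right) 3 = 53 \left(\left(\frac{2 + 1}{-1} - 5\right) + \left(4 + 2\right)\right) \left(-3\right) 3 = 53 \left(\left(\left(-1\right) 3 - 5\right) + 6\right) \left(-3\right) 3 = 53 \left(\left(-3 - 5\right) + 6\right) \left(-3\right) 3 = 53 \left(-8 + 6\right) \left(-3\right) 3 = 53 \left(-2\right) \left(-3\right) 3 = 53 \cdot 6 \cdot 3 = 53 \cdot 18 = 954$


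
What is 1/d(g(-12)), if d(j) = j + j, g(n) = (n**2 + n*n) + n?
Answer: 1/552 ≈ 0.0018116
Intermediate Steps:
g(n) = n + 2*n**2 (g(n) = (n**2 + n**2) + n = 2*n**2 + n = n + 2*n**2)
d(j) = 2*j
1/d(g(-12)) = 1/(2*(-12*(1 + 2*(-12)))) = 1/(2*(-12*(1 - 24))) = 1/(2*(-12*(-23))) = 1/(2*276) = 1/552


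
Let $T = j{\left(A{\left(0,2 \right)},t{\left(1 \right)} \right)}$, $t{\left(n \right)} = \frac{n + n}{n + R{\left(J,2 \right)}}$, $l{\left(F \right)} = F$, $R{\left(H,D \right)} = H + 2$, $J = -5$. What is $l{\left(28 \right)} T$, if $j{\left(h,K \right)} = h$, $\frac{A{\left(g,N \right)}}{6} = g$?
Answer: $0$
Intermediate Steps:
$R{\left(H,D \right)} = 2 + H$
$t{\left(n \right)} = \frac{2 n}{-3 + n}$ ($t{\left(n \right)} = \frac{n + n}{n + \left(2 - 5\right)} = \frac{2 n}{n - 3} = \frac{2 n}{-3 + n}$)
$A{\left(g,N \right)} = 6 g$
$T = 0$ ($T = 6 \cdot 0 = 0$)
$l{\left(28 \right)} T = 28 \cdot 0 = 0$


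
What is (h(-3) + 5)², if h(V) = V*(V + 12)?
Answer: 484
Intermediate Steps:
h(V) = V*(12 + V)
(h(-3) + 5)² = (-3*(12 - 3) + 5)² = (-3*9 + 5)² = (-27 + 5)² = (-22)² = 484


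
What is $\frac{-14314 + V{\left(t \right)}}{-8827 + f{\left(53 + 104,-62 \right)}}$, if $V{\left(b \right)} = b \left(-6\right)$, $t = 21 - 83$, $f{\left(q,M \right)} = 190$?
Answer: $\frac{13942}{8637} \approx 1.6142$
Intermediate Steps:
$t = -62$ ($t = 21 - 83 = -62$)
$V{\left(b \right)} = - 6 b$
$\frac{-14314 + V{\left(t \right)}}{-8827 + f{\left(53 + 104,-62 \right)}} = \frac{-14314 - -372}{-8827 + 190} = \frac{-14314 + 372}{-8637} = \left(-13942\right) \left(- \frac{1}{8637}\right) = \frac{13942}{8637}$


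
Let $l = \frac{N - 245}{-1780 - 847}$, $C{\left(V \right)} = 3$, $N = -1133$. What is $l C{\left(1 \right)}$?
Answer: $\frac{4134}{2627} \approx 1.5737$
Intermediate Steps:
$l = \frac{1378}{2627}$ ($l = \frac{-1133 - 245}{-1780 - 847} = - \frac{1378}{-2627} = \left(-1378\right) \left(- \frac{1}{2627}\right) = \frac{1378}{2627} \approx 0.52455$)
$l C{\left(1 \right)} = \frac{1378}{2627} \cdot 3 = \frac{4134}{2627}$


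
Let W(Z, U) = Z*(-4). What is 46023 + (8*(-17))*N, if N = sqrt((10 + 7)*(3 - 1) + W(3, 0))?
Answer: 46023 - 136*sqrt(22) ≈ 45385.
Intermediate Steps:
W(Z, U) = -4*Z
N = sqrt(22) (N = sqrt((10 + 7)*(3 - 1) - 4*3) = sqrt(17*2 - 12) = sqrt(34 - 12) = sqrt(22) ≈ 4.6904)
46023 + (8*(-17))*N = 46023 + (8*(-17))*sqrt(22) = 46023 - 136*sqrt(22)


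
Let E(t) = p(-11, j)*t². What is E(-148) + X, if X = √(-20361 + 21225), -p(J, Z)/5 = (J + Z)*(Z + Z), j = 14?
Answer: -9199680 + 12*√6 ≈ -9.1996e+6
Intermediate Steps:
p(J, Z) = -10*Z*(J + Z) (p(J, Z) = -5*(J + Z)*(Z + Z) = -5*(J + Z)*2*Z = -10*Z*(J + Z))
E(t) = -420*t² (E(t) = (-10*14*(-11 + 14))*t² = (-10*14*3)*t² = -420*t²)
X = 12*√6 (X = √864 = 12*√6 ≈ 29.394)
E(-148) + X = -420*(-148)² + 12*√6 = -420*21904 + 12*√6 = -9199680 + 12*√6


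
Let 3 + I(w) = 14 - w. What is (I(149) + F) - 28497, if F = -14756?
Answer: -43391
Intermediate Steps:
I(w) = 11 - w (I(w) = -3 + (14 - w) = 11 - w)
(I(149) + F) - 28497 = ((11 - 1*149) - 14756) - 28497 = ((11 - 149) - 14756) - 28497 = (-138 - 14756) - 28497 = -14894 - 28497 = -43391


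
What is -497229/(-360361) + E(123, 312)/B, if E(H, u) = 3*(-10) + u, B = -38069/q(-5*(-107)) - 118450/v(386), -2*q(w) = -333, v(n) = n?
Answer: 10581779622273/12402385617799 ≈ 0.85320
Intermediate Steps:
q(w) = 333/2 (q(w) = -½*(-333) = 333/2)
B = -34416559/64269 (B = -38069/333/2 - 118450/386 = -38069*2/333 - 118450*1/386 = -76138/333 - 59225/193 = -34416559/64269 ≈ -535.51)
E(H, u) = -30 + u
-497229/(-360361) + E(123, 312)/B = -497229/(-360361) + (-30 + 312)/(-34416559/64269) = -497229*(-1/360361) + 282*(-64269/34416559) = 497229/360361 - 18123858/34416559 = 10581779622273/12402385617799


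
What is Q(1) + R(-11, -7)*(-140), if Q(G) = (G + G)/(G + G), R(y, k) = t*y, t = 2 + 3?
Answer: 7701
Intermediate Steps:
t = 5
R(y, k) = 5*y
Q(G) = 1 (Q(G) = (2*G)/((2*G)) = (2*G)*(1/(2*G)) = 1)
Q(1) + R(-11, -7)*(-140) = 1 + (5*(-11))*(-140) = 1 - 55*(-140) = 1 + 7700 = 7701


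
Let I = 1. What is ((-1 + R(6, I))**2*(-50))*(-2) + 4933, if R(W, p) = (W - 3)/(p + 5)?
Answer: 4958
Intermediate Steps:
R(W, p) = (-3 + W)/(5 + p)
((-1 + R(6, I))**2*(-50))*(-2) + 4933 = ((-1 + (-3 + 6)/(5 + 1))**2*(-50))*(-2) + 4933 = ((-1 + 3/6)**2*(-50))*(-2) + 4933 = ((-1 + (1/6)*3)**2*(-50))*(-2) + 4933 = ((-1 + 1/2)**2*(-50))*(-2) + 4933 = ((-1/2)**2*(-50))*(-2) + 4933 = ((1/4)*(-50))*(-2) + 4933 = -25/2*(-2) + 4933 = 25 + 4933 = 4958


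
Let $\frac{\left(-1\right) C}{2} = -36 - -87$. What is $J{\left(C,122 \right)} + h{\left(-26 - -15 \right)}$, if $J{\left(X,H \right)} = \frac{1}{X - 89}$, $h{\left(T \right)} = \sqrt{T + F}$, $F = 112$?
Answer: $- \frac{1}{191} + \sqrt{101} \approx 10.045$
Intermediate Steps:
$C = -102$ ($C = - 2 \left(-36 - -87\right) = - 2 \left(-36 + 87\right) = \left(-2\right) 51 = -102$)
$h{\left(T \right)} = \sqrt{112 + T}$ ($h{\left(T \right)} = \sqrt{T + 112} = \sqrt{112 + T}$)
$J{\left(X,H \right)} = \frac{1}{-89 + X}$
$J{\left(C,122 \right)} + h{\left(-26 - -15 \right)} = \frac{1}{-89 - 102} + \sqrt{112 - 11} = \frac{1}{-191} + \sqrt{112 + \left(-26 + 15\right)} = - \frac{1}{191} + \sqrt{112 - 11} = - \frac{1}{191} + \sqrt{101}$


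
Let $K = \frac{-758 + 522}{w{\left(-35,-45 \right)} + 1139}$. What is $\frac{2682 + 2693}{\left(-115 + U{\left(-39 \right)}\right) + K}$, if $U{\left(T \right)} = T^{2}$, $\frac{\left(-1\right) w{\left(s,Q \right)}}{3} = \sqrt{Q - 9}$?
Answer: $\frac{39225628517}{10259183110} + \frac{22833 i \sqrt{6}}{5129591555} \approx 3.8235 + 1.0903 \cdot 10^{-5} i$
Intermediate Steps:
$w{\left(s,Q \right)} = - 3 \sqrt{-9 + Q}$ ($w{\left(s,Q \right)} = - 3 \sqrt{Q - 9} = - 3 \sqrt{-9 + Q}$)
$K = - \frac{236}{1139 - 9 i \sqrt{6}}$ ($K = \frac{-758 + 522}{- 3 \sqrt{-9 - 45} + 1139} = - \frac{236}{- 3 \sqrt{-54} + 1139} = - \frac{236}{- 3 \cdot 3 i \sqrt{6} + 1139} = - \frac{236}{- 9 i \sqrt{6} + 1139} = - \frac{236}{1139 - 9 i \sqrt{6}} \approx -0.20712 - 0.0040089 i$)
$\frac{2682 + 2693}{\left(-115 + U{\left(-39 \right)}\right) + K} = \frac{2682 + 2693}{\left(-115 + \left(-39\right)^{2}\right) - \left(\frac{268804}{1297807} + \frac{2124 i \sqrt{6}}{1297807}\right)} = \frac{5375}{\left(-115 + 1521\right) - \left(\frac{268804}{1297807} + \frac{2124 i \sqrt{6}}{1297807}\right)} = \frac{5375}{1406 - \left(\frac{268804}{1297807} + \frac{2124 i \sqrt{6}}{1297807}\right)} = \frac{5375}{\frac{1824447838}{1297807} - \frac{2124 i \sqrt{6}}{1297807}}$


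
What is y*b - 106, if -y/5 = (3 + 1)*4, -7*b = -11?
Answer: -1622/7 ≈ -231.71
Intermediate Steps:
b = 11/7 (b = -1/7*(-11) = 11/7 ≈ 1.5714)
y = -80 (y = -5*(3 + 1)*4 = -20*4 = -5*16 = -80)
y*b - 106 = -80*11/7 - 106 = -880/7 - 106 = -1622/7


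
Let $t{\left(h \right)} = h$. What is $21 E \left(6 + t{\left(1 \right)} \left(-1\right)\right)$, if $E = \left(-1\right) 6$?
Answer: $-630$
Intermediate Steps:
$E = -6$
$21 E \left(6 + t{\left(1 \right)} \left(-1\right)\right) = 21 \left(-6\right) \left(6 + 1 \left(-1\right)\right) = - 126 \left(6 - 1\right) = \left(-126\right) 5 = -630$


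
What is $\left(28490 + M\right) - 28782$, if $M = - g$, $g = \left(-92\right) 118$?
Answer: $10564$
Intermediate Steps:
$g = -10856$
$M = 10856$ ($M = \left(-1\right) \left(-10856\right) = 10856$)
$\left(28490 + M\right) - 28782 = \left(28490 + 10856\right) - 28782 = 39346 - 28782 = 10564$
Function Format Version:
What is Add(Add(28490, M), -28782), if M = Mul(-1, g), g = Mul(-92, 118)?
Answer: 10564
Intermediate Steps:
g = -10856
M = 10856 (M = Mul(-1, -10856) = 10856)
Add(Add(28490, M), -28782) = Add(Add(28490, 10856), -28782) = Add(39346, -28782) = 10564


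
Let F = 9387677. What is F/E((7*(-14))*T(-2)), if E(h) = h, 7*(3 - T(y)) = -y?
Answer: -9387677/266 ≈ -35292.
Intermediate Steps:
T(y) = 3 + y/7 (T(y) = 3 - (-1)*y/7 = 3 + y/7)
F/E((7*(-14))*T(-2)) = 9387677/(((7*(-14))*(3 + (⅐)*(-2)))) = 9387677/((-98*(3 - 2/7))) = 9387677/((-98*19/7)) = 9387677/(-266) = 9387677*(-1/266) = -9387677/266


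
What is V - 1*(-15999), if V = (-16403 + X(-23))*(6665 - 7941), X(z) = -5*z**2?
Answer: 24321247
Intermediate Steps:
V = 24305248 (V = (-16403 - 5*(-23)**2)*(6665 - 7941) = (-16403 - 5*529)*(-1276) = (-16403 - 2645)*(-1276) = -19048*(-1276) = 24305248)
V - 1*(-15999) = 24305248 - 1*(-15999) = 24305248 + 15999 = 24321247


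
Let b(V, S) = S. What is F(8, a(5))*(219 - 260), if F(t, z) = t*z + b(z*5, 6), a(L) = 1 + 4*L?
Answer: -7134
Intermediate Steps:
F(t, z) = 6 + t*z (F(t, z) = t*z + 6 = 6 + t*z)
F(8, a(5))*(219 - 260) = (6 + 8*(1 + 4*5))*(219 - 260) = (6 + 8*(1 + 20))*(-41) = (6 + 8*21)*(-41) = (6 + 168)*(-41) = 174*(-41) = -7134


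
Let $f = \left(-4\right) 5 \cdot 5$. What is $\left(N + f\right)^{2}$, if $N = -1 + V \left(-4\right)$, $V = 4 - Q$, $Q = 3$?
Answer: $11025$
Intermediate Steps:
$V = 1$ ($V = 4 - 3 = 1$)
$N = -5$ ($N = -1 + 1 \left(-4\right) = -1 - 4 = -5$)
$f = -100$ ($f = \left(-20\right) 5 = -100$)
$\left(N + f\right)^{2} = \left(-5 - 100\right)^{2} = \left(-105\right)^{2} = 11025$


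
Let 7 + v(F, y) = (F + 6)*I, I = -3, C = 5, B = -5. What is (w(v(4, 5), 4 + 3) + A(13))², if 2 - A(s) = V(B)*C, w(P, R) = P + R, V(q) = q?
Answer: 9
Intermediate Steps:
v(F, y) = -25 - 3*F (v(F, y) = -7 + (F + 6)*(-3) = -7 + (6 + F)*(-3) = -7 + (-18 - 3*F) = -25 - 3*F)
A(s) = 27 (A(s) = 2 - (-5)*5 = 2 - 1*(-25) = 2 + 25 = 27)
(w(v(4, 5), 4 + 3) + A(13))² = (((-25 - 3*4) + (4 + 3)) + 27)² = (((-25 - 12) + 7) + 27)² = ((-37 + 7) + 27)² = (-30 + 27)² = (-3)² = 9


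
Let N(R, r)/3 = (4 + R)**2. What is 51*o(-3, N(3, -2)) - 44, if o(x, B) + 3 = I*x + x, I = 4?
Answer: -962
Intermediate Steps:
N(R, r) = 3*(4 + R)**2
o(x, B) = -3 + 5*x (o(x, B) = -3 + (4*x + x) = -3 + 5*x)
51*o(-3, N(3, -2)) - 44 = 51*(-3 + 5*(-3)) - 44 = 51*(-3 - 15) - 44 = 51*(-18) - 44 = -918 - 44 = -962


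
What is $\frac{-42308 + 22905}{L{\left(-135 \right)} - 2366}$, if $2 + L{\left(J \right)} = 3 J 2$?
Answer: $\frac{19403}{3178} \approx 6.1054$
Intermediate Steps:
$L{\left(J \right)} = -2 + 6 J$ ($L{\left(J \right)} = -2 + 3 J 2 = -2 + 6 J$)
$\frac{-42308 + 22905}{L{\left(-135 \right)} - 2366} = \frac{-42308 + 22905}{\left(-2 + 6 \left(-135\right)\right) - 2366} = - \frac{19403}{\left(-2 - 810\right) - 2366} = - \frac{19403}{-812 - 2366} = - \frac{19403}{-3178} = \left(-19403\right) \left(- \frac{1}{3178}\right) = \frac{19403}{3178}$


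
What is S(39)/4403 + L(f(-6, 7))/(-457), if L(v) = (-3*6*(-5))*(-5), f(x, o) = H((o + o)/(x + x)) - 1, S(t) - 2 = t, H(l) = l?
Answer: 2000087/2012171 ≈ 0.99399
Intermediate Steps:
S(t) = 2 + t
f(x, o) = -1 + o/x (f(x, o) = (o + o)/(x + x) - 1 = (2*o)/((2*x)) - 1 = (2*o)*(1/(2*x)) - 1 = o/x - 1 = -1 + o/x)
L(v) = -450 (L(v) = -18*(-5)*(-5) = 90*(-5) = -450)
S(39)/4403 + L(f(-6, 7))/(-457) = (2 + 39)/4403 - 450/(-457) = 41*(1/4403) - 450*(-1/457) = 41/4403 + 450/457 = 2000087/2012171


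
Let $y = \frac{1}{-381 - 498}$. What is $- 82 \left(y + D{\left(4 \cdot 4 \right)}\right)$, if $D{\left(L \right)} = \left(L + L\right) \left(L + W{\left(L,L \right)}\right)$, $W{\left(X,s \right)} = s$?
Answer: $- \frac{73807790}{879} \approx -83968.0$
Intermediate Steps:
$y = - \frac{1}{879}$ ($y = \frac{1}{-879} = - \frac{1}{879} \approx -0.0011377$)
$D{\left(L \right)} = 4 L^{2}$ ($D{\left(L \right)} = \left(L + L\right) \left(L + L\right) = 2 L 2 L = 4 L^{2}$)
$- 82 \left(y + D{\left(4 \cdot 4 \right)}\right) = - 82 \left(- \frac{1}{879} + 4 \left(4 \cdot 4\right)^{2}\right) = - 82 \left(- \frac{1}{879} + 4 \cdot 16^{2}\right) = - 82 \left(- \frac{1}{879} + 4 \cdot 256\right) = - 82 \left(- \frac{1}{879} + 1024\right) = \left(-82\right) \frac{900095}{879} = - \frac{73807790}{879}$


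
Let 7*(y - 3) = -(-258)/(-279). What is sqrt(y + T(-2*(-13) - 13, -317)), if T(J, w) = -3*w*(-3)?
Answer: 2*I*sqrt(301972209)/651 ≈ 53.387*I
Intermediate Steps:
y = 1867/651 (y = 3 + (-(-258)/(-279))/7 = 3 + (-(-258)*(-1)/279)/7 = 3 + (-258*1/279)/7 = 3 + (1/7)*(-86/93) = 3 - 86/651 = 1867/651 ≈ 2.8679)
T(J, w) = 9*w
sqrt(y + T(-2*(-13) - 13, -317)) = sqrt(1867/651 + 9*(-317)) = sqrt(1867/651 - 2853) = sqrt(-1855436/651) = 2*I*sqrt(301972209)/651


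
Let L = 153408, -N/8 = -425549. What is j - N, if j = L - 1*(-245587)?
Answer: -3005397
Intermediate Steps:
N = 3404392 (N = -8*(-425549) = 3404392)
j = 398995 (j = 153408 - 1*(-245587) = 153408 + 245587 = 398995)
j - N = 398995 - 1*3404392 = 398995 - 3404392 = -3005397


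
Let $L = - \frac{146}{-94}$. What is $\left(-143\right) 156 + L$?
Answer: $- \frac{1048403}{47} \approx -22306.0$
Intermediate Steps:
$L = \frac{73}{47}$ ($L = \left(-146\right) \left(- \frac{1}{94}\right) = \frac{73}{47} \approx 1.5532$)
$\left(-143\right) 156 + L = \left(-143\right) 156 + \frac{73}{47} = -22308 + \frac{73}{47} = - \frac{1048403}{47}$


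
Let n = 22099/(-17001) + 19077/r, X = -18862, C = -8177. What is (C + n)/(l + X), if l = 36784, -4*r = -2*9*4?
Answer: -242042099/609383844 ≈ -0.39719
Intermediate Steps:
r = 18 (r = -(-2*9)*4/4 = -(-9)*4/2 = -¼*(-72) = 18)
n = 35992255/34002 (n = 22099/(-17001) + 19077/18 = 22099*(-1/17001) + 19077*(1/18) = -22099/17001 + 6359/6 = 35992255/34002 ≈ 1058.5)
(C + n)/(l + X) = (-8177 + 35992255/34002)/(36784 - 18862) = -242042099/34002/17922 = -242042099/34002*1/17922 = -242042099/609383844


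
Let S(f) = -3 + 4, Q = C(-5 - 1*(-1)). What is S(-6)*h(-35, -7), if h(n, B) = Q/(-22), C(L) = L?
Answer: 2/11 ≈ 0.18182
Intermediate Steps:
Q = -4 (Q = -5 - 1*(-1) = -5 + 1 = -4)
S(f) = 1
h(n, B) = 2/11 (h(n, B) = -4/(-22) = -4*(-1/22) = 2/11)
S(-6)*h(-35, -7) = 1*(2/11) = 2/11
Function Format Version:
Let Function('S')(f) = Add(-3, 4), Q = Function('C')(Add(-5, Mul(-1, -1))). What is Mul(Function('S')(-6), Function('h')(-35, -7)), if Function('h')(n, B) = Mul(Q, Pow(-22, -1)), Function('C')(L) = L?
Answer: Rational(2, 11) ≈ 0.18182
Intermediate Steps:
Q = -4 (Q = Add(-5, Mul(-1, -1)) = Add(-5, 1) = -4)
Function('S')(f) = 1
Function('h')(n, B) = Rational(2, 11) (Function('h')(n, B) = Mul(-4, Pow(-22, -1)) = Mul(-4, Rational(-1, 22)) = Rational(2, 11))
Mul(Function('S')(-6), Function('h')(-35, -7)) = Mul(1, Rational(2, 11)) = Rational(2, 11)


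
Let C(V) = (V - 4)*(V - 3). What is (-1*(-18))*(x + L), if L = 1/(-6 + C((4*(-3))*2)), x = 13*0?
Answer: 3/125 ≈ 0.024000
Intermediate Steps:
C(V) = (-4 + V)*(-3 + V)
x = 0
L = 1/750 (L = 1/(-6 + (12 + ((4*(-3))*2)**2 - 7*4*(-3)*2)) = 1/(-6 + (12 + (-12*2)**2 - (-84)*2)) = 1/(-6 + (12 + (-24)**2 - 7*(-24))) = 1/(-6 + (12 + 576 + 168)) = 1/(-6 + 756) = 1/750 ≈ 0.0013333)
(-1*(-18))*(x + L) = (-1*(-18))*(0 + 1/750) = 18*(1/750) = 3/125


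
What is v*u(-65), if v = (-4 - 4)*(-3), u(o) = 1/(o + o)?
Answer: -12/65 ≈ -0.18462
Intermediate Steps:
u(o) = 1/(2*o)
v = 24 (v = -8*(-3) = 24)
v*u(-65) = 24*((½)/(-65)) = 24*((½)*(-1/65)) = 24*(-1/130) = -12/65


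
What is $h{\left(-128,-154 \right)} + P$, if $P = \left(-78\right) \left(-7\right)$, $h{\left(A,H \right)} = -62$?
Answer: $484$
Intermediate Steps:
$P = 546$
$h{\left(-128,-154 \right)} + P = -62 + 546 = 484$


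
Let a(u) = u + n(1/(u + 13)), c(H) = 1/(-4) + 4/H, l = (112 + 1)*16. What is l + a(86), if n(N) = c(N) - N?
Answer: 906737/396 ≈ 2289.7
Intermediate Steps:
l = 1808 (l = 113*16 = 1808)
c(H) = -1/4 + 4/H (c(H) = 1*(-1/4) + 4/H = -1/4 + 4/H)
n(N) = -N + (16 - N)/(4*N) (n(N) = (16 - N)/(4*N) - N = -N + (16 - N)/(4*N))
a(u) = 207/4 - 1/(13 + u) + 5*u (a(u) = u + (-1/4 - 1/(u + 13) + 4/(1/(u + 13))) = u + (-1/4 - 1/(13 + u) + 4/(1/(13 + u))) = u + (-1/4 - 1/(13 + u) + 4*(13 + u)) = u + (-1/4 - 1/(13 + u) + (52 + 4*u)) = u + (207/4 - 1/(13 + u) + 4*u) = 207/4 - 1/(13 + u) + 5*u)
l + a(86) = 1808 + (-4 + (13 + 86)*(207 + 20*86))/(4*(13 + 86)) = 1808 + (1/4)*(-4 + 99*(207 + 1720))/99 = 1808 + (1/4)*(1/99)*(-4 + 99*1927) = 1808 + (1/4)*(1/99)*(-4 + 190773) = 1808 + (1/4)*(1/99)*190769 = 1808 + 190769/396 = 906737/396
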